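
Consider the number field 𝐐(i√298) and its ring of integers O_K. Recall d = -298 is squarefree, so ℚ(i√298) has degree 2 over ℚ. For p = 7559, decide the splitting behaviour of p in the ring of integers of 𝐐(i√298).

-298 mod 4 = 2, hence disc K = 4·(-298) = -1192 and O_K = ℤ[√-298].
disc(K) = -1192 is not divisible by 7559; 7559 is unramified.
Compute (-298/7559) via Euler: 7261^((7559-1)/2) mod 7559 = 1, so (-298/7559) = 1.
Legendre symbol 1 ⇒ 7559 is split.

split — (7559) = 𝔭₁𝔭₂ with 𝔭₁ ≠ 𝔭₂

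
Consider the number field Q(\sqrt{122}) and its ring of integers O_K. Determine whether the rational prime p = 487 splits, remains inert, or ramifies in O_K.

122 mod 4 = 2, hence disc K = 4·122 = 488 and O_K = ℤ[√122].
487 ∤ 488, so 487 is unramified.
Euler's criterion: 122^243 mod 487 = 1. Thus (122|487) = 1.
(122/487) = 1, so 487 splits.

p splits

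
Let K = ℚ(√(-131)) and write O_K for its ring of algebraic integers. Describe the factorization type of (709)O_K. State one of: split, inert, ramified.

d = -131 ≡ 1 (mod 4), so O_K = ℤ[(1+√-131)/2] and disc(K) = d = -131.
Since gcd(709, -131) = 1 the prime 709 does not ramify.
(-131/709) = 578^354 mod 709 = 708, giving Legendre symbol -1.
Legendre symbol -1 ⇒ 709 is inert.

709 remains inert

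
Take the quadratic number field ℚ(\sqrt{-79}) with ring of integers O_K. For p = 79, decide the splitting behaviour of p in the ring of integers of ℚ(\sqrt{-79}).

p ramifies

-79 mod 4 = 1, hence disc K = -79 and O_K = ℤ[(1+√-79)/2].
disc(K) = -79 = 79·(-1), so p = 79 is ramified.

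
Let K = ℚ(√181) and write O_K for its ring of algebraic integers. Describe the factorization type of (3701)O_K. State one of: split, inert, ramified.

split — (3701) = 𝔭₁𝔭₂ with 𝔭₁ ≠ 𝔭₂

Since 181 ≡ 1 mod 4, the ring of integers is ℤ[(1+√181)/2] with discriminant 181.
3701 ∤ 181, so 3701 is unramified.
Compute (181/3701) via Euler: 181^((3701-1)/2) mod 3701 = 1, so (181/3701) = 1.
Legendre symbol 1 ⇒ 3701 is split.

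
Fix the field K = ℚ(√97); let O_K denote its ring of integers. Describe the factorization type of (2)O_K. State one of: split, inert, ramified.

2 splits in O_K

Since 97 ≡ 1 mod 4, the ring of integers is ℤ[(1+√97)/2] with discriminant 97.
2 ∤ 97, so 2 is unramified.
d ≡ 1 (mod 8); the supplementary law gives 2 split.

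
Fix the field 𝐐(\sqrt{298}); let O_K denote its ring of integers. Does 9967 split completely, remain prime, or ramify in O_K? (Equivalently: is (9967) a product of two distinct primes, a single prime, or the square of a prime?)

splits completely

298 mod 4 = 2, hence disc K = 4·298 = 1192 and O_K = ℤ[√298].
disc(K) = 1192 is not divisible by 9967; 9967 is unramified.
(298/9967) = 298^4983 mod 9967 = 1, giving Legendre symbol 1.
d is a quadratic residue mod p, hence 9967 splits in O_K.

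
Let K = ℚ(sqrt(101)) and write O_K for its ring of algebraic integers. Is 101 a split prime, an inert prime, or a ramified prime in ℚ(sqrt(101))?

ramified — (101) = 𝔭²

101 mod 4 = 1, hence disc K = 101 and O_K = ℤ[(1+√101)/2].
disc(K) = 101 = 101·1, so p = 101 is ramified.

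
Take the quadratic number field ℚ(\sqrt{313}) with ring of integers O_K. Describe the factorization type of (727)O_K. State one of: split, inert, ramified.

p is inert

313 mod 4 = 1, hence disc K = 313 and O_K = ℤ[(1+√313)/2].
Since gcd(727, 313) = 1 the prime 727 does not ramify.
Euler's criterion: 313^363 mod 727 = 726. Thus (313|727) = -1.
(313/727) = -1, so 727 is inert.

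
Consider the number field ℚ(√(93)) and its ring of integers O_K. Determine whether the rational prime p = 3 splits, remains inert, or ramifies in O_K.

p ramifies

93 mod 4 = 1, hence disc K = 93 and O_K = ℤ[(1+√93)/2].
disc(K) = 93 = 3·31, so p = 3 is ramified.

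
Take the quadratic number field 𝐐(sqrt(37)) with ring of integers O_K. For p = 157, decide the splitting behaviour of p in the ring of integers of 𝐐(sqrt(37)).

157 splits in O_K

37 mod 4 = 1, hence disc K = 37 and O_K = ℤ[(1+√37)/2].
157 ∤ 37, so 157 is unramified.
Legendre symbol by Euler's criterion: (37/157) ≡ 37^78 ≡ 1 (mod 157), i.e. (37/157) = 1.
d is a quadratic residue mod p, hence 157 splits in O_K.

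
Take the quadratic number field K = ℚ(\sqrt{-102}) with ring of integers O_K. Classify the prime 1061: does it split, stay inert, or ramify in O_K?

d = -102 ≡ 2 (mod 4), so O_K = ℤ[√-102] and disc(K) = 4d = -408.
1061 ∤ -408, so 1061 is unramified.
(-102/1061) = 959^530 mod 1061 = 1060, giving Legendre symbol -1.
(-102/1061) = -1, so 1061 is inert.

inert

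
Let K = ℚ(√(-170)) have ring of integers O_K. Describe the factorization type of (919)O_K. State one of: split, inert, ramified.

919 remains inert

-170 mod 4 = 2, hence disc K = 4·(-170) = -680 and O_K = ℤ[√-170].
919 ∤ -680, so 919 is unramified.
(-170/919) = 749^459 mod 919 = 918, giving Legendre symbol -1.
d is a non-residue mod p, hence 919 remains inert in O_K.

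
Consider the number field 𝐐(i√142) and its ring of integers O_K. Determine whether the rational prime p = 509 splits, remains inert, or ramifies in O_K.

Since -142 ≢ 1 mod 4, the ring of integers is ℤ[√-142] with discriminant 4·(-142) = -568.
Since gcd(509, -568) = 1 the prime 509 does not ramify.
Euler's criterion: (-142)^254 mod 509 = 508. Thus (-142|509) = -1.
(-142/509) = -1, so 509 is inert.

p is inert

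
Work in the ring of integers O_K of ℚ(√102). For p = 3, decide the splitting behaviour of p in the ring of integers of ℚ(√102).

102 mod 4 = 2, hence disc K = 4·102 = 408 and O_K = ℤ[√102].
disc(K) = 408 = 3·136, so p = 3 is ramified.

p ramifies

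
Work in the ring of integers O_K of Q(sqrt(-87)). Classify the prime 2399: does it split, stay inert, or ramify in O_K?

2399 splits in O_K

d = -87 ≡ 1 (mod 4), so O_K = ℤ[(1+√-87)/2] and disc(K) = d = -87.
2399 ∤ -87, so 2399 is unramified.
Compute (-87/2399) via Euler: 2312^((2399-1)/2) mod 2399 = 1, so (-87/2399) = 1.
(-87/2399) = 1, so 2399 splits.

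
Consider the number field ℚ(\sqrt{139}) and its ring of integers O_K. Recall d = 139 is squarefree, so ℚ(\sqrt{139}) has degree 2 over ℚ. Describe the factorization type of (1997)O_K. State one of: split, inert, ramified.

splits completely

Since 139 ≢ 1 mod 4, the ring of integers is ℤ[√139] with discriminant 4·139 = 556.
1997 ∤ 556, so 1997 is unramified.
Legendre symbol by Euler's criterion: (139/1997) ≡ 139^998 ≡ 1 (mod 1997), i.e. (139/1997) = 1.
d is a quadratic residue mod p, hence 1997 splits in O_K.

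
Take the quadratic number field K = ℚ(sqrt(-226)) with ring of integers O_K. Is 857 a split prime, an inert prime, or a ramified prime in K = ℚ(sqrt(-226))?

inert — (857) stays prime in O_K

Since -226 ≢ 1 mod 4, the ring of integers is ℤ[√-226] with discriminant 4·(-226) = -904.
disc(K) = -904 is not divisible by 857; 857 is unramified.
Compute (-226/857) via Euler: 631^((857-1)/2) mod 857 = 856, so (-226/857) = -1.
(-226/857) = -1, so 857 is inert.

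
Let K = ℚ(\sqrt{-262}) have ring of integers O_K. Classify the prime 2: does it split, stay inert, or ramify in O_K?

ramifies in O_K

-262 mod 4 = 2, hence disc K = 4·(-262) = -1048 and O_K = ℤ[√-262].
Ramification test: 2 | -1048. The prime 2 ramifies in K.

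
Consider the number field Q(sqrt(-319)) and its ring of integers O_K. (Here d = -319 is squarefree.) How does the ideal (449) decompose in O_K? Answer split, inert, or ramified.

Since -319 ≡ 1 mod 4, the ring of integers is ℤ[(1+√-319)/2] with discriminant -319.
Since gcd(449, -319) = 1 the prime 449 does not ramify.
Euler's criterion: (-319)^224 mod 449 = 448. Thus (-319|449) = -1.
d is a non-residue mod p, hence 449 remains inert in O_K.

remains prime (inert)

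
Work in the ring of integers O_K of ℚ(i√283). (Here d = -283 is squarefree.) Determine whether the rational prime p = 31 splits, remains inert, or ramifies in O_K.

inert

Since -283 ≡ 1 mod 4, the ring of integers is ℤ[(1+√-283)/2] with discriminant -283.
Since gcd(31, -283) = 1 the prime 31 does not ramify.
Legendre symbol by Euler's criterion: (-283/31) ≡ (-283)^15 ≡ 30 (mod 31), i.e. (-283/31) = -1.
(-283/31) = -1, so 31 is inert.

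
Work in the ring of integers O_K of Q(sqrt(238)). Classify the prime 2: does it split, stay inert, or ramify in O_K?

ramifies in O_K

d = 238 ≡ 2 (mod 4), so O_K = ℤ[√238] and disc(K) = 4d = 952.
Ramification test: 2 | 952. The prime 2 ramifies in K.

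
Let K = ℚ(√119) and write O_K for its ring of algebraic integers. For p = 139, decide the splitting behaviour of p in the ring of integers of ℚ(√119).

139 remains inert

Since 119 ≢ 1 mod 4, the ring of integers is ℤ[√119] with discriminant 4·119 = 476.
disc(K) = 476 is not divisible by 139; 139 is unramified.
Euler's criterion: 119^69 mod 139 = 138. Thus (119|139) = -1.
Legendre symbol -1 ⇒ 139 is inert.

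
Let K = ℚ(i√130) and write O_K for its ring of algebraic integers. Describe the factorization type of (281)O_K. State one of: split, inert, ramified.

d = -130 ≡ 2 (mod 4), so O_K = ℤ[√-130] and disc(K) = 4d = -520.
281 ∤ -520, so 281 is unramified.
(-130/281) = 151^140 mod 281 = 280, giving Legendre symbol -1.
Legendre symbol -1 ⇒ 281 is inert.

p is inert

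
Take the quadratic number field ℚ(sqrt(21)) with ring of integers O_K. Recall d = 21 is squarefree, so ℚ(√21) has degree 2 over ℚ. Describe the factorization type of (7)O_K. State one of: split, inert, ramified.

d = 21 ≡ 1 (mod 4), so O_K = ℤ[(1+√21)/2] and disc(K) = d = 21.
Ramification test: 7 | 21. The prime 7 ramifies in K.

ramified — (7) = 𝔭²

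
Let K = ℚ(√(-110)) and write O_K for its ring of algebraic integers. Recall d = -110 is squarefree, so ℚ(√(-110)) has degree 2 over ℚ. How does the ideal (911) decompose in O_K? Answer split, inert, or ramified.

-110 mod 4 = 2, hence disc K = 4·(-110) = -440 and O_K = ℤ[√-110].
disc(K) = -440 is not divisible by 911; 911 is unramified.
Euler's criterion: (-110)^455 mod 911 = 1. Thus (-110|911) = 1.
(-110/911) = 1, so 911 splits.

splits completely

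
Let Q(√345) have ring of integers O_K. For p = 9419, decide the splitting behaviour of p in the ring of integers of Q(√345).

345 mod 4 = 1, hence disc K = 345 and O_K = ℤ[(1+√345)/2].
Since gcd(9419, 345) = 1 the prime 9419 does not ramify.
Compute (345/9419) via Euler: 345^((9419-1)/2) mod 9419 = 9418, so (345/9419) = -1.
Legendre symbol -1 ⇒ 9419 is inert.

remains prime (inert)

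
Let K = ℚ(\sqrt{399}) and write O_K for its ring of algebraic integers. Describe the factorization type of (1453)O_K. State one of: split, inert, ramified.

399 mod 4 = 3, hence disc K = 4·399 = 1596 and O_K = ℤ[√399].
disc(K) = 1596 is not divisible by 1453; 1453 is unramified.
Compute (399/1453) via Euler: 399^((1453-1)/2) mod 1453 = 1, so (399/1453) = 1.
(399/1453) = 1, so 1453 splits.

split — (1453) = 𝔭₁𝔭₂ with 𝔭₁ ≠ 𝔭₂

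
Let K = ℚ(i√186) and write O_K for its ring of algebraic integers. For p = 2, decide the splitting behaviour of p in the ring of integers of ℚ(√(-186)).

ramifies in O_K

Since -186 ≢ 1 mod 4, the ring of integers is ℤ[√-186] with discriminant 4·(-186) = -744.
2 divides disc(K) = -744, so 2 ramifies.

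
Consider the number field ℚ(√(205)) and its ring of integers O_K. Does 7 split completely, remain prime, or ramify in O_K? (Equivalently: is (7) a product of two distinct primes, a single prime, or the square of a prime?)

split — (7) = 𝔭₁𝔭₂ with 𝔭₁ ≠ 𝔭₂

Since 205 ≡ 1 mod 4, the ring of integers is ℤ[(1+√205)/2] with discriminant 205.
Since gcd(7, 205) = 1 the prime 7 does not ramify.
Euler's criterion: 205^3 mod 7 = 1. Thus (205|7) = 1.
(205/7) = 1, so 7 splits.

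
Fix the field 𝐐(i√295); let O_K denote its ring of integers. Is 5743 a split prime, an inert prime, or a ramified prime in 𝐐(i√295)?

d = -295 ≡ 1 (mod 4), so O_K = ℤ[(1+√-295)/2] and disc(K) = d = -295.
5743 ∤ -295, so 5743 is unramified.
Euler's criterion: (-295)^2871 mod 5743 = 5742. Thus (-295|5743) = -1.
(-295/5743) = -1, so 5743 is inert.

inert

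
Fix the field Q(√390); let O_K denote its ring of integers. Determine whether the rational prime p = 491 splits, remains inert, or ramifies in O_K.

p is inert

d = 390 ≡ 2 (mod 4), so O_K = ℤ[√390] and disc(K) = 4d = 1560.
Since gcd(491, 1560) = 1 the prime 491 does not ramify.
Compute (390/491) via Euler: 390^((491-1)/2) mod 491 = 490, so (390/491) = -1.
Legendre symbol -1 ⇒ 491 is inert.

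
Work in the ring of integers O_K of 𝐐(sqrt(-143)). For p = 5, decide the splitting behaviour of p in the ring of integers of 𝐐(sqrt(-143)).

inert

-143 mod 4 = 1, hence disc K = -143 and O_K = ℤ[(1+√-143)/2].
disc(K) = -143 is not divisible by 5; 5 is unramified.
(-143/5) = 2^2 mod 5 = 4, giving Legendre symbol -1.
Legendre symbol -1 ⇒ 5 is inert.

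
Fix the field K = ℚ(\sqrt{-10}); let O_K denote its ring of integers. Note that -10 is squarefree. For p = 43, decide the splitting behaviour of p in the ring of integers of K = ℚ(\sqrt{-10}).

-10 mod 4 = 2, hence disc K = 4·(-10) = -40 and O_K = ℤ[√-10].
43 ∤ -40, so 43 is unramified.
Euler's criterion: (-10)^21 mod 43 = 42. Thus (-10|43) = -1.
d is a non-residue mod p, hence 43 remains inert in O_K.

p is inert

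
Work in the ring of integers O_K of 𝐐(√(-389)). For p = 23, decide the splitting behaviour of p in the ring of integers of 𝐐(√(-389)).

d = -389 ≡ 3 (mod 4), so O_K = ℤ[√-389] and disc(K) = 4d = -1556.
23 ∤ -1556, so 23 is unramified.
Euler's criterion: (-389)^11 mod 23 = 1. Thus (-389|23) = 1.
(-389/23) = 1, so 23 splits.

23 splits in O_K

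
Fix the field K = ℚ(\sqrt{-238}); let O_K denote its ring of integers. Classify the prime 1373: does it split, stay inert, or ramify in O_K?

-238 mod 4 = 2, hence disc K = 4·(-238) = -952 and O_K = ℤ[√-238].
disc(K) = -952 is not divisible by 1373; 1373 is unramified.
(-238/1373) = 1135^686 mod 1373 = 1372, giving Legendre symbol -1.
(-238/1373) = -1, so 1373 is inert.

p is inert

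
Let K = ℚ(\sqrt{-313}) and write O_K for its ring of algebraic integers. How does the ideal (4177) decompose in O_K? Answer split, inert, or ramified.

Since -313 ≢ 1 mod 4, the ring of integers is ℤ[√-313] with discriminant 4·(-313) = -1252.
4177 ∤ -1252, so 4177 is unramified.
Compute (-313/4177) via Euler: 3864^((4177-1)/2) mod 4177 = 1, so (-313/4177) = 1.
(-313/4177) = 1, so 4177 splits.

4177 splits in O_K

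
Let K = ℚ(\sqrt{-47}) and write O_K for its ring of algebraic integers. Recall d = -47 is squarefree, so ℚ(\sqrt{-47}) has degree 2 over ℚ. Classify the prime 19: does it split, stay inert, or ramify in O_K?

Since -47 ≡ 1 mod 4, the ring of integers is ℤ[(1+√-47)/2] with discriminant -47.
Since gcd(19, -47) = 1 the prime 19 does not ramify.
Legendre symbol by Euler's criterion: (-47/19) ≡ (-47)^9 ≡ 18 (mod 19), i.e. (-47/19) = -1.
Legendre symbol -1 ⇒ 19 is inert.

inert — (19) stays prime in O_K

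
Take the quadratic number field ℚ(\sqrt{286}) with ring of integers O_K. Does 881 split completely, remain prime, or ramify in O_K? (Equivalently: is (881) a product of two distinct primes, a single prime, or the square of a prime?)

split

d = 286 ≡ 2 (mod 4), so O_K = ℤ[√286] and disc(K) = 4d = 1144.
disc(K) = 1144 is not divisible by 881; 881 is unramified.
Legendre symbol by Euler's criterion: (286/881) ≡ 286^440 ≡ 1 (mod 881), i.e. (286/881) = 1.
d is a quadratic residue mod p, hence 881 splits in O_K.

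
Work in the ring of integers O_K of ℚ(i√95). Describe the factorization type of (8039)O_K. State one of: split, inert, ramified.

Since -95 ≡ 1 mod 4, the ring of integers is ℤ[(1+√-95)/2] with discriminant -95.
disc(K) = -95 is not divisible by 8039; 8039 is unramified.
Compute (-95/8039) via Euler: 7944^((8039-1)/2) mod 8039 = 8038, so (-95/8039) = -1.
(-95/8039) = -1, so 8039 is inert.

inert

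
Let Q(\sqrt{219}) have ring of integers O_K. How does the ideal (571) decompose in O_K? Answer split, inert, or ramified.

219 mod 4 = 3, hence disc K = 4·219 = 876 and O_K = ℤ[√219].
571 ∤ 876, so 571 is unramified.
Compute (219/571) via Euler: 219^((571-1)/2) mod 571 = 1, so (219/571) = 1.
Legendre symbol 1 ⇒ 571 is split.

split — (571) = 𝔭₁𝔭₂ with 𝔭₁ ≠ 𝔭₂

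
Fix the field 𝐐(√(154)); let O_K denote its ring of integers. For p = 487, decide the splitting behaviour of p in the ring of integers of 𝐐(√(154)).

487 splits in O_K

Since 154 ≢ 1 mod 4, the ring of integers is ℤ[√154] with discriminant 4·154 = 616.
disc(K) = 616 is not divisible by 487; 487 is unramified.
Legendre symbol by Euler's criterion: (154/487) ≡ 154^243 ≡ 1 (mod 487), i.e. (154/487) = 1.
d is a quadratic residue mod p, hence 487 splits in O_K.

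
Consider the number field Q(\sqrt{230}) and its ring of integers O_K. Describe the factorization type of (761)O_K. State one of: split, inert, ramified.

Since 230 ≢ 1 mod 4, the ring of integers is ℤ[√230] with discriminant 4·230 = 920.
Since gcd(761, 920) = 1 the prime 761 does not ramify.
Legendre symbol by Euler's criterion: (230/761) ≡ 230^380 ≡ 1 (mod 761), i.e. (230/761) = 1.
Legendre symbol 1 ⇒ 761 is split.

split — (761) = 𝔭₁𝔭₂ with 𝔭₁ ≠ 𝔭₂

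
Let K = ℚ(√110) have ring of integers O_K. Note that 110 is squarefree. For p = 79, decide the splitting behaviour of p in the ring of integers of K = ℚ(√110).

Since 110 ≢ 1 mod 4, the ring of integers is ℤ[√110] with discriminant 4·110 = 440.
disc(K) = 440 is not divisible by 79; 79 is unramified.
Compute (110/79) via Euler: 31^((79-1)/2) mod 79 = 1, so (110/79) = 1.
d is a quadratic residue mod p, hence 79 splits in O_K.

split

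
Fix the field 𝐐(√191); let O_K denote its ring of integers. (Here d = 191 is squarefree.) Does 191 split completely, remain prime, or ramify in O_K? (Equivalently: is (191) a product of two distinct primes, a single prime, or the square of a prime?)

p ramifies

Since 191 ≢ 1 mod 4, the ring of integers is ℤ[√191] with discriminant 4·191 = 764.
Ramification test: 191 | 764. The prime 191 ramifies in K.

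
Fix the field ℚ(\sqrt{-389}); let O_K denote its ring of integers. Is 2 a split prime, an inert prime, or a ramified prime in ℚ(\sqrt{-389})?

Since -389 ≢ 1 mod 4, the ring of integers is ℤ[√-389] with discriminant 4·(-389) = -1556.
2 divides disc(K) = -1556, so 2 ramifies.

p ramifies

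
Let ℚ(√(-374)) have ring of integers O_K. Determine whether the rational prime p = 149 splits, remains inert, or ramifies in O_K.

split — (149) = 𝔭₁𝔭₂ with 𝔭₁ ≠ 𝔭₂

-374 mod 4 = 2, hence disc K = 4·(-374) = -1496 and O_K = ℤ[√-374].
disc(K) = -1496 is not divisible by 149; 149 is unramified.
Compute (-374/149) via Euler: 73^((149-1)/2) mod 149 = 1, so (-374/149) = 1.
Legendre symbol 1 ⇒ 149 is split.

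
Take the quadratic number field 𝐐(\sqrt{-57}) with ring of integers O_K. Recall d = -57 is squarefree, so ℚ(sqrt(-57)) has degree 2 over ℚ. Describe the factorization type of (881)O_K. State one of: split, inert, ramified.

d = -57 ≡ 3 (mod 4), so O_K = ℤ[√-57] and disc(K) = 4d = -228.
Since gcd(881, -228) = 1 the prime 881 does not ramify.
Euler's criterion: (-57)^440 mod 881 = 880. Thus (-57|881) = -1.
Legendre symbol -1 ⇒ 881 is inert.

remains prime (inert)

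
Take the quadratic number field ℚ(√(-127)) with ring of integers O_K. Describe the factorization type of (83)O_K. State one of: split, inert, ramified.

Since -127 ≡ 1 mod 4, the ring of integers is ℤ[(1+√-127)/2] with discriminant -127.
83 ∤ -127, so 83 is unramified.
Euler's criterion: (-127)^41 mod 83 = 82. Thus (-127|83) = -1.
Legendre symbol -1 ⇒ 83 is inert.

remains prime (inert)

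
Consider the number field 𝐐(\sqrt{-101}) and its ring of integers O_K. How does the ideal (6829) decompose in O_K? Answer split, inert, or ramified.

inert

d = -101 ≡ 3 (mod 4), so O_K = ℤ[√-101] and disc(K) = 4d = -404.
disc(K) = -404 is not divisible by 6829; 6829 is unramified.
Compute (-101/6829) via Euler: 6728^((6829-1)/2) mod 6829 = 6828, so (-101/6829) = -1.
Legendre symbol -1 ⇒ 6829 is inert.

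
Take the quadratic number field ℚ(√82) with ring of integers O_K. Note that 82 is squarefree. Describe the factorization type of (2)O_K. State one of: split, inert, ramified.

82 mod 4 = 2, hence disc K = 4·82 = 328 and O_K = ℤ[√82].
disc(K) = 328 = 2·164, so p = 2 is ramified.

2 is ramified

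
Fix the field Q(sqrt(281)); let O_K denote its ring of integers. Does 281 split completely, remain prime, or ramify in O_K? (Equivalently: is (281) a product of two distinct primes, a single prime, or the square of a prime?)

ramified

Since 281 ≡ 1 mod 4, the ring of integers is ℤ[(1+√281)/2] with discriminant 281.
disc(K) = 281 = 281·1, so p = 281 is ramified.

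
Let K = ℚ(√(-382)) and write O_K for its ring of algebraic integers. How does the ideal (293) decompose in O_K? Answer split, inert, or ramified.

p is inert

-382 mod 4 = 2, hence disc K = 4·(-382) = -1528 and O_K = ℤ[√-382].
Since gcd(293, -1528) = 1 the prime 293 does not ramify.
Compute (-382/293) via Euler: 204^((293-1)/2) mod 293 = 292, so (-382/293) = -1.
d is a non-residue mod p, hence 293 remains inert in O_K.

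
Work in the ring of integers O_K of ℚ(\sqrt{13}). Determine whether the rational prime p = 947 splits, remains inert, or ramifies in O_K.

Since 13 ≡ 1 mod 4, the ring of integers is ℤ[(1+√13)/2] with discriminant 13.
disc(K) = 13 is not divisible by 947; 947 is unramified.
(13/947) = 13^473 mod 947 = 946, giving Legendre symbol -1.
Legendre symbol -1 ⇒ 947 is inert.

p is inert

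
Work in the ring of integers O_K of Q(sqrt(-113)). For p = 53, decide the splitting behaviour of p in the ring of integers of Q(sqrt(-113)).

-113 mod 4 = 3, hence disc K = 4·(-113) = -452 and O_K = ℤ[√-113].
disc(K) = -452 is not divisible by 53; 53 is unramified.
Compute (-113/53) via Euler: 46^((53-1)/2) mod 53 = 1, so (-113/53) = 1.
(-113/53) = 1, so 53 splits.

split — (53) = 𝔭₁𝔭₂ with 𝔭₁ ≠ 𝔭₂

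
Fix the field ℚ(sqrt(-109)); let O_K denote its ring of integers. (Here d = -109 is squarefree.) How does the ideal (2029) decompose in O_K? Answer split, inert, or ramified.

remains prime (inert)

Since -109 ≢ 1 mod 4, the ring of integers is ℤ[√-109] with discriminant 4·(-109) = -436.
disc(K) = -436 is not divisible by 2029; 2029 is unramified.
Euler's criterion: (-109)^1014 mod 2029 = 2028. Thus (-109|2029) = -1.
Legendre symbol -1 ⇒ 2029 is inert.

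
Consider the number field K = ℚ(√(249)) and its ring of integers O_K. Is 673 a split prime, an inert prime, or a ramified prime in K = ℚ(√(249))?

split — (673) = 𝔭₁𝔭₂ with 𝔭₁ ≠ 𝔭₂

d = 249 ≡ 1 (mod 4), so O_K = ℤ[(1+√249)/2] and disc(K) = d = 249.
Since gcd(673, 249) = 1 the prime 673 does not ramify.
(249/673) = 249^336 mod 673 = 1, giving Legendre symbol 1.
Legendre symbol 1 ⇒ 673 is split.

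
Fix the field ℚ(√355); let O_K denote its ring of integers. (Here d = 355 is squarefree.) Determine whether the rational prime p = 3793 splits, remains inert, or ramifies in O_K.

d = 355 ≡ 3 (mod 4), so O_K = ℤ[√355] and disc(K) = 4d = 1420.
disc(K) = 1420 is not divisible by 3793; 3793 is unramified.
(355/3793) = 355^1896 mod 3793 = 3792, giving Legendre symbol -1.
(355/3793) = -1, so 3793 is inert.

inert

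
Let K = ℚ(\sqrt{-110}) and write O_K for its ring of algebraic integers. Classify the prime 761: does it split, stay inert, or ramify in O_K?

d = -110 ≡ 2 (mod 4), so O_K = ℤ[√-110] and disc(K) = 4d = -440.
761 ∤ -440, so 761 is unramified.
Compute (-110/761) via Euler: 651^((761-1)/2) mod 761 = 760, so (-110/761) = -1.
Legendre symbol -1 ⇒ 761 is inert.

inert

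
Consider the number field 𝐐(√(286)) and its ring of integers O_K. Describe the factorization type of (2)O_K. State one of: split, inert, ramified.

d = 286 ≡ 2 (mod 4), so O_K = ℤ[√286] and disc(K) = 4d = 1144.
Ramification test: 2 | 1144. The prime 2 ramifies in K.

ramified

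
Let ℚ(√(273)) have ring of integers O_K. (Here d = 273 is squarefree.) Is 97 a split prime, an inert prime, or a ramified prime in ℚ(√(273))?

273 mod 4 = 1, hence disc K = 273 and O_K = ℤ[(1+√273)/2].
Since gcd(97, 273) = 1 the prime 97 does not ramify.
Legendre symbol by Euler's criterion: (273/97) ≡ 273^48 ≡ 1 (mod 97), i.e. (273/97) = 1.
Legendre symbol 1 ⇒ 97 is split.

p splits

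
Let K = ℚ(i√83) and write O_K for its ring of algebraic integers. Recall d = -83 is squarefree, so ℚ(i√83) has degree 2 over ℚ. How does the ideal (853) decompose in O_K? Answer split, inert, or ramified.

p splits

Since -83 ≡ 1 mod 4, the ring of integers is ℤ[(1+√-83)/2] with discriminant -83.
Since gcd(853, -83) = 1 the prime 853 does not ramify.
(-83/853) = 770^426 mod 853 = 1, giving Legendre symbol 1.
d is a quadratic residue mod p, hence 853 splits in O_K.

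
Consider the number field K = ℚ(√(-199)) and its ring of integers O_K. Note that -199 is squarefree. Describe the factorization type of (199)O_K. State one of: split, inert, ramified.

ramified

d = -199 ≡ 1 (mod 4), so O_K = ℤ[(1+√-199)/2] and disc(K) = d = -199.
Ramification test: 199 | -199. The prime 199 ramifies in K.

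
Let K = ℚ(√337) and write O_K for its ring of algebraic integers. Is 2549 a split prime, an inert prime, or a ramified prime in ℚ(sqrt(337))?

2549 splits in O_K

Since 337 ≡ 1 mod 4, the ring of integers is ℤ[(1+√337)/2] with discriminant 337.
Since gcd(2549, 337) = 1 the prime 2549 does not ramify.
Legendre symbol by Euler's criterion: (337/2549) ≡ 337^1274 ≡ 1 (mod 2549), i.e. (337/2549) = 1.
d is a quadratic residue mod p, hence 2549 splits in O_K.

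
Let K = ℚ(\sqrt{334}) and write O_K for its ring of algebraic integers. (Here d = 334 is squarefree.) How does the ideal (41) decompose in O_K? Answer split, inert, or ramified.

remains prime (inert)

334 mod 4 = 2, hence disc K = 4·334 = 1336 and O_K = ℤ[√334].
Since gcd(41, 1336) = 1 the prime 41 does not ramify.
Compute (334/41) via Euler: 6^((41-1)/2) mod 41 = 40, so (334/41) = -1.
(334/41) = -1, so 41 is inert.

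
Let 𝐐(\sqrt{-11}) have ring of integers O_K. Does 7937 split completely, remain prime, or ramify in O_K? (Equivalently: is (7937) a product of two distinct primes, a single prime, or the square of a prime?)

-11 mod 4 = 1, hence disc K = -11 and O_K = ℤ[(1+√-11)/2].
7937 ∤ -11, so 7937 is unramified.
(-11/7937) = 7926^3968 mod 7937 = 7936, giving Legendre symbol -1.
(-11/7937) = -1, so 7937 is inert.

remains prime (inert)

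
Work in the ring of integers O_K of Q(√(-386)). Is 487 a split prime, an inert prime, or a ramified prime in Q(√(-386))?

inert

-386 mod 4 = 2, hence disc K = 4·(-386) = -1544 and O_K = ℤ[√-386].
Since gcd(487, -1544) = 1 the prime 487 does not ramify.
Compute (-386/487) via Euler: 101^((487-1)/2) mod 487 = 486, so (-386/487) = -1.
(-386/487) = -1, so 487 is inert.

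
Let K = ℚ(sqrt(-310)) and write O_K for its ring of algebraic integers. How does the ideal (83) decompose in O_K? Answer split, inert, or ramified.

remains prime (inert)

d = -310 ≡ 2 (mod 4), so O_K = ℤ[√-310] and disc(K) = 4d = -1240.
disc(K) = -1240 is not divisible by 83; 83 is unramified.
Compute (-310/83) via Euler: 22^((83-1)/2) mod 83 = 82, so (-310/83) = -1.
(-310/83) = -1, so 83 is inert.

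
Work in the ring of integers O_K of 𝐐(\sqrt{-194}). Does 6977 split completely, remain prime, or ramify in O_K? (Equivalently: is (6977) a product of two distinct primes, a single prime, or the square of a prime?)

6977 remains inert

d = -194 ≡ 2 (mod 4), so O_K = ℤ[√-194] and disc(K) = 4d = -776.
6977 ∤ -776, so 6977 is unramified.
Euler's criterion: (-194)^3488 mod 6977 = 6976. Thus (-194|6977) = -1.
d is a non-residue mod p, hence 6977 remains inert in O_K.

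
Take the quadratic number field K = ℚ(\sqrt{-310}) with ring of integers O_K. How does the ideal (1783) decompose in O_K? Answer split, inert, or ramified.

inert

Since -310 ≢ 1 mod 4, the ring of integers is ℤ[√-310] with discriminant 4·(-310) = -1240.
1783 ∤ -1240, so 1783 is unramified.
Euler's criterion: (-310)^891 mod 1783 = 1782. Thus (-310|1783) = -1.
Legendre symbol -1 ⇒ 1783 is inert.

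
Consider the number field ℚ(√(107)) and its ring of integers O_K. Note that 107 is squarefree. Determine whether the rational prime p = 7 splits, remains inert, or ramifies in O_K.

107 mod 4 = 3, hence disc K = 4·107 = 428 and O_K = ℤ[√107].
disc(K) = 428 is not divisible by 7; 7 is unramified.
Legendre symbol by Euler's criterion: (107/7) ≡ 107^3 ≡ 1 (mod 7), i.e. (107/7) = 1.
Legendre symbol 1 ⇒ 7 is split.

split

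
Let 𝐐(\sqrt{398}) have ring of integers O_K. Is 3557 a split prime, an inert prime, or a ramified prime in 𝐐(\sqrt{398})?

398 mod 4 = 2, hence disc K = 4·398 = 1592 and O_K = ℤ[√398].
Since gcd(3557, 1592) = 1 the prime 3557 does not ramify.
Compute (398/3557) via Euler: 398^((3557-1)/2) mod 3557 = 1, so (398/3557) = 1.
(398/3557) = 1, so 3557 splits.

split — (3557) = 𝔭₁𝔭₂ with 𝔭₁ ≠ 𝔭₂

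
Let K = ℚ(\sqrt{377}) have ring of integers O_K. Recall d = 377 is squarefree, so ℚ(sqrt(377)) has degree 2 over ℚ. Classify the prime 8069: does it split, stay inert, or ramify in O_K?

Since 377 ≡ 1 mod 4, the ring of integers is ℤ[(1+√377)/2] with discriminant 377.
8069 ∤ 377, so 8069 is unramified.
Legendre symbol by Euler's criterion: (377/8069) ≡ 377^4034 ≡ 1 (mod 8069), i.e. (377/8069) = 1.
(377/8069) = 1, so 8069 splits.

splits completely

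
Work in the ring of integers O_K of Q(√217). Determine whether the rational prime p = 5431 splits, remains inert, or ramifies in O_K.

Since 217 ≡ 1 mod 4, the ring of integers is ℤ[(1+√217)/2] with discriminant 217.
disc(K) = 217 is not divisible by 5431; 5431 is unramified.
(217/5431) = 217^2715 mod 5431 = 1, giving Legendre symbol 1.
(217/5431) = 1, so 5431 splits.

splits completely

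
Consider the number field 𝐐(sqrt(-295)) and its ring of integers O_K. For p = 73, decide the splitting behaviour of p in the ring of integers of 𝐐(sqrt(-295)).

p splits

d = -295 ≡ 1 (mod 4), so O_K = ℤ[(1+√-295)/2] and disc(K) = d = -295.
disc(K) = -295 is not divisible by 73; 73 is unramified.
(-295/73) = 70^36 mod 73 = 1, giving Legendre symbol 1.
d is a quadratic residue mod p, hence 73 splits in O_K.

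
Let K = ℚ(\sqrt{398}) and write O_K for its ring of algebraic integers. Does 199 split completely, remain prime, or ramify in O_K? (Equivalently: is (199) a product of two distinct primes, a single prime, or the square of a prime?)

Since 398 ≢ 1 mod 4, the ring of integers is ℤ[√398] with discriminant 4·398 = 1592.
disc(K) = 1592 = 199·8, so p = 199 is ramified.

199 is ramified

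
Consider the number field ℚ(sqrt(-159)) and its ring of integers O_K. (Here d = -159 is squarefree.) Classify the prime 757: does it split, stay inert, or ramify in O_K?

split — (757) = 𝔭₁𝔭₂ with 𝔭₁ ≠ 𝔭₂

Since -159 ≡ 1 mod 4, the ring of integers is ℤ[(1+√-159)/2] with discriminant -159.
disc(K) = -159 is not divisible by 757; 757 is unramified.
Euler's criterion: (-159)^378 mod 757 = 1. Thus (-159|757) = 1.
(-159/757) = 1, so 757 splits.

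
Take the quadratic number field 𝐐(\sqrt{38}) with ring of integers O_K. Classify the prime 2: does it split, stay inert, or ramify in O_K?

2 is ramified

38 mod 4 = 2, hence disc K = 4·38 = 152 and O_K = ℤ[√38].
disc(K) = 152 = 2·76, so p = 2 is ramified.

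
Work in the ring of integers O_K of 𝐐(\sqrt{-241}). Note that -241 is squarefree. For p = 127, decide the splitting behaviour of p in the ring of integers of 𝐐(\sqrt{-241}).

-241 mod 4 = 3, hence disc K = 4·(-241) = -964 and O_K = ℤ[√-241].
disc(K) = -964 is not divisible by 127; 127 is unramified.
(-241/127) = 13^63 mod 127 = 1, giving Legendre symbol 1.
d is a quadratic residue mod p, hence 127 splits in O_K.

127 splits in O_K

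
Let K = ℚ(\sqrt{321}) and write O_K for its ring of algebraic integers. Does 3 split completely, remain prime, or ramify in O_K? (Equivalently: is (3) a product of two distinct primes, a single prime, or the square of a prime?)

ramified

321 mod 4 = 1, hence disc K = 321 and O_K = ℤ[(1+√321)/2].
Ramification test: 3 | 321. The prime 3 ramifies in K.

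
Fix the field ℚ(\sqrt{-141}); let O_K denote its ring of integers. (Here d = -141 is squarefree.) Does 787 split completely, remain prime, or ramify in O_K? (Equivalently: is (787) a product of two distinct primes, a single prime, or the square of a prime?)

splits completely

d = -141 ≡ 3 (mod 4), so O_K = ℤ[√-141] and disc(K) = 4d = -564.
787 ∤ -564, so 787 is unramified.
Euler's criterion: (-141)^393 mod 787 = 1. Thus (-141|787) = 1.
Legendre symbol 1 ⇒ 787 is split.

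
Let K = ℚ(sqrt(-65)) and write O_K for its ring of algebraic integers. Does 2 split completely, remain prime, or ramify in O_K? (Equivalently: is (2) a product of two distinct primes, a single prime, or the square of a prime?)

ramifies in O_K

-65 mod 4 = 3, hence disc K = 4·(-65) = -260 and O_K = ℤ[√-65].
2 divides disc(K) = -260, so 2 ramifies.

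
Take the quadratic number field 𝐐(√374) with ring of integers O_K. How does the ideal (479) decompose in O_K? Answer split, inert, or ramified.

remains prime (inert)

d = 374 ≡ 2 (mod 4), so O_K = ℤ[√374] and disc(K) = 4d = 1496.
479 ∤ 1496, so 479 is unramified.
Legendre symbol by Euler's criterion: (374/479) ≡ 374^239 ≡ 478 (mod 479), i.e. (374/479) = -1.
Legendre symbol -1 ⇒ 479 is inert.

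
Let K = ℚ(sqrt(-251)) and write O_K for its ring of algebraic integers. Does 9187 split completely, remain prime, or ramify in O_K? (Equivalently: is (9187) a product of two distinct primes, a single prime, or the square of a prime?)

Since -251 ≡ 1 mod 4, the ring of integers is ℤ[(1+√-251)/2] with discriminant -251.
disc(K) = -251 is not divisible by 9187; 9187 is unramified.
Compute (-251/9187) via Euler: 8936^((9187-1)/2) mod 9187 = 9186, so (-251/9187) = -1.
(-251/9187) = -1, so 9187 is inert.

inert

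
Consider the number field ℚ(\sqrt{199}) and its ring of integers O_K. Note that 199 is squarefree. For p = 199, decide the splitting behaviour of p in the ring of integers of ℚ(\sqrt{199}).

ramified — (199) = 𝔭²

d = 199 ≡ 3 (mod 4), so O_K = ℤ[√199] and disc(K) = 4d = 796.
disc(K) = 796 = 199·4, so p = 199 is ramified.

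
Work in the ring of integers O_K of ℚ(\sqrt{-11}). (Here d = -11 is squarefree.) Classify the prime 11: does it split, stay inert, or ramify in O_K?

-11 mod 4 = 1, hence disc K = -11 and O_K = ℤ[(1+√-11)/2].
Ramification test: 11 | -11. The prime 11 ramifies in K.

11 is ramified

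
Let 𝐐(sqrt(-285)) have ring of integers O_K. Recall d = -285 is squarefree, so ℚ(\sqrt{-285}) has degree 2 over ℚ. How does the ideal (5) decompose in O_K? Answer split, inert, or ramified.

5 is ramified

Since -285 ≢ 1 mod 4, the ring of integers is ℤ[√-285] with discriminant 4·(-285) = -1140.
Ramification test: 5 | -1140. The prime 5 ramifies in K.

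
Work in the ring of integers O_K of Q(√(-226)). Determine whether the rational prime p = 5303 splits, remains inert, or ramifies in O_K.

-226 mod 4 = 2, hence disc K = 4·(-226) = -904 and O_K = ℤ[√-226].
5303 ∤ -904, so 5303 is unramified.
Compute (-226/5303) via Euler: 5077^((5303-1)/2) mod 5303 = 5302, so (-226/5303) = -1.
d is a non-residue mod p, hence 5303 remains inert in O_K.

5303 remains inert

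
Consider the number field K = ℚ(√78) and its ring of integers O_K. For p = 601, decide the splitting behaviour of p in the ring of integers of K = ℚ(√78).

Since 78 ≢ 1 mod 4, the ring of integers is ℤ[√78] with discriminant 4·78 = 312.
601 ∤ 312, so 601 is unramified.
Compute (78/601) via Euler: 78^((601-1)/2) mod 601 = 1, so (78/601) = 1.
d is a quadratic residue mod p, hence 601 splits in O_K.

601 splits in O_K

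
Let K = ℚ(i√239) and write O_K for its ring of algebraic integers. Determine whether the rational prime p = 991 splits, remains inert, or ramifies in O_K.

d = -239 ≡ 1 (mod 4), so O_K = ℤ[(1+√-239)/2] and disc(K) = d = -239.
disc(K) = -239 is not divisible by 991; 991 is unramified.
(-239/991) = 752^495 mod 991 = 990, giving Legendre symbol -1.
(-239/991) = -1, so 991 is inert.

991 remains inert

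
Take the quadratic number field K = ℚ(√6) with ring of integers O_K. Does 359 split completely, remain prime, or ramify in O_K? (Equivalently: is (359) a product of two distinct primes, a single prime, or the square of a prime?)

split — (359) = 𝔭₁𝔭₂ with 𝔭₁ ≠ 𝔭₂

6 mod 4 = 2, hence disc K = 4·6 = 24 and O_K = ℤ[√6].
disc(K) = 24 is not divisible by 359; 359 is unramified.
Euler's criterion: 6^179 mod 359 = 1. Thus (6|359) = 1.
d is a quadratic residue mod p, hence 359 splits in O_K.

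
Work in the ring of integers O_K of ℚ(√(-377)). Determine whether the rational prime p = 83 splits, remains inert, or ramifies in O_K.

83 splits in O_K

Since -377 ≢ 1 mod 4, the ring of integers is ℤ[√-377] with discriminant 4·(-377) = -1508.
83 ∤ -1508, so 83 is unramified.
Legendre symbol by Euler's criterion: (-377/83) ≡ (-377)^41 ≡ 1 (mod 83), i.e. (-377/83) = 1.
(-377/83) = 1, so 83 splits.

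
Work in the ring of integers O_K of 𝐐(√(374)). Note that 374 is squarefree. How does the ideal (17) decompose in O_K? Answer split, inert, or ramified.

p ramifies

d = 374 ≡ 2 (mod 4), so O_K = ℤ[√374] and disc(K) = 4d = 1496.
Ramification test: 17 | 1496. The prime 17 ramifies in K.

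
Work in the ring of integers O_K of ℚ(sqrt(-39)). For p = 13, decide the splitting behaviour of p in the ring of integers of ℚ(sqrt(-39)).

Since -39 ≡ 1 mod 4, the ring of integers is ℤ[(1+√-39)/2] with discriminant -39.
Ramification test: 13 | -39. The prime 13 ramifies in K.

ramified — (13) = 𝔭²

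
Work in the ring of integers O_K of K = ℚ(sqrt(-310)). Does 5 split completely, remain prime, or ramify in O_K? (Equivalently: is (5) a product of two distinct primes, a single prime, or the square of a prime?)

p ramifies

-310 mod 4 = 2, hence disc K = 4·(-310) = -1240 and O_K = ℤ[√-310].
disc(K) = -1240 = 5·(-248), so p = 5 is ramified.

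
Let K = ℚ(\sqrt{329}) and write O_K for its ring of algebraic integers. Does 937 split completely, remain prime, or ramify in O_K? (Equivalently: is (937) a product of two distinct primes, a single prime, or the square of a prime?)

d = 329 ≡ 1 (mod 4), so O_K = ℤ[(1+√329)/2] and disc(K) = d = 329.
Since gcd(937, 329) = 1 the prime 937 does not ramify.
Compute (329/937) via Euler: 329^((937-1)/2) mod 937 = 1, so (329/937) = 1.
d is a quadratic residue mod p, hence 937 splits in O_K.

split — (937) = 𝔭₁𝔭₂ with 𝔭₁ ≠ 𝔭₂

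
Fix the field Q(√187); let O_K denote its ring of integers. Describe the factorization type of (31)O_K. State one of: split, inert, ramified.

31 splits in O_K

d = 187 ≡ 3 (mod 4), so O_K = ℤ[√187] and disc(K) = 4d = 748.
Since gcd(31, 748) = 1 the prime 31 does not ramify.
Euler's criterion: 187^15 mod 31 = 1. Thus (187|31) = 1.
d is a quadratic residue mod p, hence 31 splits in O_K.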